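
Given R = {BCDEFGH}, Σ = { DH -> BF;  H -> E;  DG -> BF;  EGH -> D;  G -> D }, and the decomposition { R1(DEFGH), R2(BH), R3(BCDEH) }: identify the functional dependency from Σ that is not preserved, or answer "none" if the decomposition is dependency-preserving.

Check DG → BF: no single fragment contains all of {BDFG}, and the restricted closure of {DG} across the fragments never reaches {BF}.
DH → BF is preserved.
H → E is preserved.
EGH → D is preserved.
G → D is preserved.

DG -> BF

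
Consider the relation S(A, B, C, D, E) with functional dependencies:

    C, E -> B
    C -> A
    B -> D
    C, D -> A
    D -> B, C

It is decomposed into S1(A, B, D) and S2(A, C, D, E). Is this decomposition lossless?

Yes

Common attributes: S1 ∩ S2 = {A, D}.
Closure of {A, D}: D → B, C applies, adding B, C. So (A, D)⁺ = {A, B, C, D}.
This closure contains every attribute of S1, so S1 ∩ S2 → S1. The join is lossless.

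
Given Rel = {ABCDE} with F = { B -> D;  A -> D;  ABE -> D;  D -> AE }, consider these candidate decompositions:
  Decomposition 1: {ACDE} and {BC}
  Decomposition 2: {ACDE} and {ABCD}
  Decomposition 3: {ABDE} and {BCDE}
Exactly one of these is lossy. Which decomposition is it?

Decomposition 1

Decomposition 1: common = {C}, closure = {C} → lossy.
Decomposition 2: common = {ACD}, closure = {ACDE} → lossless.
Decomposition 3: common = {BDE}, closure = {ABDE} → lossless.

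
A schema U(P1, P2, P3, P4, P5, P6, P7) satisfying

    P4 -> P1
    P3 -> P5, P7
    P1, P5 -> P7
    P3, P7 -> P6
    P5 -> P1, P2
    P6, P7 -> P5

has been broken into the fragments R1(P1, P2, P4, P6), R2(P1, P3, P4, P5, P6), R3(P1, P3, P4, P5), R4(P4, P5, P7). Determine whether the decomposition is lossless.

No

Chase test. Columns are P1, P2, P3, P4, P5, P6, P7; row i has aⱼ where attribute j ∈ Ri, else bᵢⱼ.
Initial tableau (one row per fragment):
  row 1: a1 a2 b13 a4 b15 a6 b17
  row 2: a1 b22 a3 a4 a5 a6 b27
  row 3: a1 b32 a3 a4 a5 b36 b37
  row 4: b41 b42 b43 a4 a5 b46 a7
Rows 1 and 4 agree on P4; apply P4→P1 and equate their P1 entries.
Rows 2 and 3 agree on P3; apply P3→P5, P7 and equate their P5, P7 entries.
Rows 2 and 4 agree on P1, P5; apply P1, P5→P7 and equate their P7 entries.
Rows 2 and 3 agree on P3, P7; apply P3, P7→P6 and equate their P6 entries.
Rows 2 and 3 agree on P5; apply P5→P1, P2 and equate their P1, P2 entries.
Rows 2 and 4 agree on P5; apply P5→P1, P2 and equate their P1, P2 entries.
No row becomes fully distinguished — the join is lossy.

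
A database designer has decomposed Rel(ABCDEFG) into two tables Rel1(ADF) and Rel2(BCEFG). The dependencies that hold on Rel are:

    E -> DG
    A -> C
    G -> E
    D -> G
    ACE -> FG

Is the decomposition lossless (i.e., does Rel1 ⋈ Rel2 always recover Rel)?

Common attributes: Rel1 ∩ Rel2 = {F}.
No dependency enlarges {F}, so (F)⁺ = {F}.
The closure contains neither all of Rel1 = {ADF} nor all of Rel2 = {BCEFG}, so the common attributes are not a superkey of either fragment. The join is lossy.

No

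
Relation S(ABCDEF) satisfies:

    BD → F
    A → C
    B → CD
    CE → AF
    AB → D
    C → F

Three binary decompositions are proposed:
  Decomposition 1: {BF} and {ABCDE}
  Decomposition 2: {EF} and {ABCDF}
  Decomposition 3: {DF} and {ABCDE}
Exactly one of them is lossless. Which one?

Decomposition 1: common = {B}, closure = {BCDF} → lossless.
Decomposition 2: common = {F}, closure = {F} → lossy.
Decomposition 3: common = {D}, closure = {D} → lossy.

Decomposition 1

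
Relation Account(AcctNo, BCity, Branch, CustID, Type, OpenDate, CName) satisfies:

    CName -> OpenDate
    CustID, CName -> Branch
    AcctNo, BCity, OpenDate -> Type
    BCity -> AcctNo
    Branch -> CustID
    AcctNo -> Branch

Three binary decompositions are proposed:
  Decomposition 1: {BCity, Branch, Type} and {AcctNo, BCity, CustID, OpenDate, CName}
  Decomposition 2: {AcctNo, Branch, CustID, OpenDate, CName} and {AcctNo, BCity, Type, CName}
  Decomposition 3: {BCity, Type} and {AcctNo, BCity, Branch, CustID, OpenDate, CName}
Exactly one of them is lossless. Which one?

Decomposition 2

Decomposition 1: common = {BCity}, closure = {AcctNo, BCity, Branch, CustID} → lossy.
Decomposition 2: common = {AcctNo, CName}, closure = {AcctNo, Branch, CustID, OpenDate, CName} → lossless.
Decomposition 3: common = {BCity}, closure = {AcctNo, BCity, Branch, CustID} → lossy.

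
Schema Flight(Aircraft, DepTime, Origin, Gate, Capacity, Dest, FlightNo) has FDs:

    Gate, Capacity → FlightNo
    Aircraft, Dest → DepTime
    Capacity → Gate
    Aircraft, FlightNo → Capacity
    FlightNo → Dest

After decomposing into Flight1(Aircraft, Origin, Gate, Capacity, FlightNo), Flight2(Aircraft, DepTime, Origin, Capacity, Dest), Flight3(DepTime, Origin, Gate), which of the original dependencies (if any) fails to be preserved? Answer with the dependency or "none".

Check FlightNo → Dest: no single fragment contains all of {Dest, FlightNo}, and the restricted closure of {FlightNo} across the fragments never reaches {Dest}.
Gate, Capacity → FlightNo is preserved.
Aircraft, Dest → DepTime is preserved.
Capacity → Gate is preserved.
Aircraft, FlightNo → Capacity is preserved.

FlightNo → Dest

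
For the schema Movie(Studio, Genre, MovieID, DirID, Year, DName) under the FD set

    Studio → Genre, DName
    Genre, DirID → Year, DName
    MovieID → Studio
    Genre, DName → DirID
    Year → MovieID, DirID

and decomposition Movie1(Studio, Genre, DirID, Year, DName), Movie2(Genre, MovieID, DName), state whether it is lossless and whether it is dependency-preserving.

lossless and dependency-preserving

Lossless test: (Genre, DName)⁺ = {Studio, Genre, MovieID, DirID, Year, DName}, which contains all of one fragment — lossless.
Dependency preservation: MovieID → Studio; Year → MovieID, DirID are not contained in any single fragment, but the restricted closure of each left-hand side across the fragments still reaches the right-hand side; the remaining FDs each lie inside some fragment. All dependencies are preserved.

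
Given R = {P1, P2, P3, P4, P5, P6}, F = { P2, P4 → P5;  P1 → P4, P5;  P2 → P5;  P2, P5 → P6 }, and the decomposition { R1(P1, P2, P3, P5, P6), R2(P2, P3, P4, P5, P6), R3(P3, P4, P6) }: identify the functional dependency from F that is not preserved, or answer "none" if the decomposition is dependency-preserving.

P1 → P4, P5

Check P1 → P4, P5: no single fragment contains all of {P1, P4, P5}, and the restricted closure of {P1} across the fragments never reaches {P4, P5}.
P2, P4 → P5 is preserved.
P2 → P5 is preserved.
P2, P5 → P6 is preserved.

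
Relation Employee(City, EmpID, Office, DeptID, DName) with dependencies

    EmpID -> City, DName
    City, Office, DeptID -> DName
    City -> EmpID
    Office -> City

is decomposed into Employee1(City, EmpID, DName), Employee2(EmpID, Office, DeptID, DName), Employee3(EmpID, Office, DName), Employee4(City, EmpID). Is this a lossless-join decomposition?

Yes

Chase test. Columns are City, EmpID, Office, DeptID, DName; row i has aⱼ where attribute j ∈ Employeei, else bᵢⱼ.
Initial tableau (one row per fragment):
  row 1: a1 a2 b13 b14 a5
  row 2: b21 a2 a3 a4 a5
  row 3: b31 a2 a3 b34 a5
  row 4: a1 a2 b43 b44 b45
Rows 1 and 2 agree on EmpID; apply EmpID→City, DName and equate their City, DName entries.
Rows 1 and 3 agree on EmpID; apply EmpID→City, DName and equate their City, DName entries.
Rows 1 and 4 agree on EmpID; apply EmpID→City, DName and equate their City, DName entries.
Row 2 is now all distinguished symbols — the join is lossless.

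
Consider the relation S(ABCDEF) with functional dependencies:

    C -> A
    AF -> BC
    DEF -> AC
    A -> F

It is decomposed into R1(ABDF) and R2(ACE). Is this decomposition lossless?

No

Common attributes: R1 ∩ R2 = {A}.
Closure of {A}: A → F applies, adding F; AF → BC applies, adding BC. So (A)⁺ = {ABCF}.
The closure contains neither all of R1 = {ABDF} nor all of R2 = {ACE}, so the common attributes are not a superkey of either fragment. The join is lossy.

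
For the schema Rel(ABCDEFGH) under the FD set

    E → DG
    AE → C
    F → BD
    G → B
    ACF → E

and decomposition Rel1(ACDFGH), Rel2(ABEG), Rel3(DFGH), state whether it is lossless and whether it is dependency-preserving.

lossy and not dependency-preserving

Lossless test (chase): Rows 1 and 3 agree on F; apply F→BD and equate their BD entries. Rows 1 and 2 agree on G; apply G→B and equate their B entries. No row becomes fully distinguished — the join is lossy.
Dependency preservation: the restricted closure of {E} across the fragments never reaches {DG}, so E → DG cannot be enforced without a join — not preserved.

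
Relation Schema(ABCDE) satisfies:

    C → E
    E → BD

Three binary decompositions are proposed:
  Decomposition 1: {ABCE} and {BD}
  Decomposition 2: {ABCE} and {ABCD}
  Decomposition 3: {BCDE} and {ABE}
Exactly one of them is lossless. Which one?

Decomposition 2

Decomposition 1: common = {B}, closure = {B} → lossy.
Decomposition 2: common = {ABC}, closure = {ABCDE} → lossless.
Decomposition 3: common = {BE}, closure = {BDE} → lossy.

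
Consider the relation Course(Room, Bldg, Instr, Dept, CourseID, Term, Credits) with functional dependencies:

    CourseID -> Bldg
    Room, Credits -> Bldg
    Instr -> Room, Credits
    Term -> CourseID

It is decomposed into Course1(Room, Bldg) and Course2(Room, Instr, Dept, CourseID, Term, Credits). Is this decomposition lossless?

Common attributes: Course1 ∩ Course2 = {Room}.
No dependency enlarges {Room}, so (Room)⁺ = {Room}.
The closure contains neither all of Course1 = {Room, Bldg} nor all of Course2 = {Room, Instr, Dept, CourseID, Term, Credits}, so the common attributes are not a superkey of either fragment. The join is lossy.

No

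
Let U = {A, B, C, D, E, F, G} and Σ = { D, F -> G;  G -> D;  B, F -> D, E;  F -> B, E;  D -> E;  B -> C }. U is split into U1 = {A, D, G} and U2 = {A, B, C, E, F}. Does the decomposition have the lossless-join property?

No

Common attributes: U1 ∩ U2 = {A}.
No dependency enlarges {A}, so (A)⁺ = {A}.
The closure contains neither all of U1 = {A, D, G} nor all of U2 = {A, B, C, E, F}, so the common attributes are not a superkey of either fragment. The join is lossy.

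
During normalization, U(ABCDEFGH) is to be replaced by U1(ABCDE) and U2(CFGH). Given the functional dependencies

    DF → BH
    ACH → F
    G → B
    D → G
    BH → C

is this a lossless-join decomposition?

No

Common attributes: U1 ∩ U2 = {C}.
No dependency enlarges {C}, so (C)⁺ = {C}.
The closure contains neither all of U1 = {ABCDE} nor all of U2 = {CFGH}, so the common attributes are not a superkey of either fragment. The join is lossy.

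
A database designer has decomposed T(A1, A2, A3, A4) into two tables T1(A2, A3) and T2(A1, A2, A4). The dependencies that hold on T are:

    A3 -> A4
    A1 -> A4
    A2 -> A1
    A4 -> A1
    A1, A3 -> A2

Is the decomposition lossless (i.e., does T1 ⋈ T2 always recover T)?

Yes

Common attributes: T1 ∩ T2 = {A2}.
Closure of {A2}: A2 → A1 applies, adding A1; A1 → A4 applies, adding A4. So (A2)⁺ = {A1, A2, A4}.
This closure contains every attribute of T2, so T1 ∩ T2 → T2. The join is lossless.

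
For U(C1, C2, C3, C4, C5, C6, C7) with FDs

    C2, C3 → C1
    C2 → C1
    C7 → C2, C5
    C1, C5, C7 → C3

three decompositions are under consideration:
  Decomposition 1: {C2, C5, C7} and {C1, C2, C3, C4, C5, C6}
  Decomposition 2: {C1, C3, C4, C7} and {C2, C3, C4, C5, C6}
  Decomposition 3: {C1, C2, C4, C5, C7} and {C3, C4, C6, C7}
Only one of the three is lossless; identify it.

Decomposition 3

Decomposition 1: common = {C2, C5}, closure = {C1, C2, C5} → lossy.
Decomposition 2: common = {C3, C4}, closure = {C3, C4} → lossy.
Decomposition 3: common = {C4, C7}, closure = {C1, C2, C3, C4, C5, C7} → lossless.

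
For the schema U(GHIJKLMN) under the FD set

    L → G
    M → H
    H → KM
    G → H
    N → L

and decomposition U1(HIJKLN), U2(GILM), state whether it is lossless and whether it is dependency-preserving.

lossless but not dependency-preserving

Lossless test: (IL)⁺ = {GHIKLM}, which contains all of one fragment — lossless.
Dependency preservation: the restricted closure of {M} across the fragments never reaches {H}, so M → H cannot be enforced without a join — not preserved.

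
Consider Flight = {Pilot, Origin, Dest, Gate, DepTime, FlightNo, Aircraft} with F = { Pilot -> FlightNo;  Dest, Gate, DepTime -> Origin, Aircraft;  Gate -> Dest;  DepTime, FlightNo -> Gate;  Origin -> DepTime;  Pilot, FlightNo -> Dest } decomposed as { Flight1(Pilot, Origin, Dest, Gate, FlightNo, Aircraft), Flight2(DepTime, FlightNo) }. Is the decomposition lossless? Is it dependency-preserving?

lossy and not dependency-preserving

Lossless test: (FlightNo)⁺ = {FlightNo}, which is a superkey of neither fragment — lossy.
Dependency preservation: the restricted closure of {Dest, Gate, DepTime} across the fragments never reaches {Origin, Aircraft}, so Dest, Gate, DepTime → Origin, Aircraft cannot be enforced without a join — not preserved.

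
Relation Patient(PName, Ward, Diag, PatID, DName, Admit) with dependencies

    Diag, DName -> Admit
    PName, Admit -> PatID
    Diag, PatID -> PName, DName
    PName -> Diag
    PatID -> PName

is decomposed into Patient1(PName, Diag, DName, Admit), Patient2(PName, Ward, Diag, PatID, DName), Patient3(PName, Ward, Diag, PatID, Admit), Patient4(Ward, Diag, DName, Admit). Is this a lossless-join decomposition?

Yes

Chase test. Columns are PName, Ward, Diag, PatID, DName, Admit; row i has aⱼ where attribute j ∈ Patienti, else bᵢⱼ.
Initial tableau (one row per fragment):
  row 1: a1 b12 a3 b14 a5 a6
  row 2: a1 a2 a3 a4 a5 b26
  row 3: a1 a2 a3 a4 b35 a6
  row 4: b41 a2 a3 b44 a5 a6
Rows 1 and 2 agree on Diag, DName; apply Diag, DName→Admit and equate their Admit entries.
Rows 1 and 2 agree on PName, Admit; apply PName, Admit→PatID and equate their PatID entries.
Rows 1 and 3 agree on Diag, PatID; apply Diag, PatID→PName, DName and equate their PName, DName entries.
Row 2 is now all distinguished symbols — the join is lossless.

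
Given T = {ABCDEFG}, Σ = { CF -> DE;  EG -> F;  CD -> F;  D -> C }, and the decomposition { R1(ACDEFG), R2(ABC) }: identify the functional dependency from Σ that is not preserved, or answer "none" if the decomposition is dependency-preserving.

none

CF → DE lies within R1.
EG → F lies within R1.
CD → F lies within R1.
D → C lies within R1.
Every dependency is enforceable on the fragments, so the decomposition is dependency-preserving.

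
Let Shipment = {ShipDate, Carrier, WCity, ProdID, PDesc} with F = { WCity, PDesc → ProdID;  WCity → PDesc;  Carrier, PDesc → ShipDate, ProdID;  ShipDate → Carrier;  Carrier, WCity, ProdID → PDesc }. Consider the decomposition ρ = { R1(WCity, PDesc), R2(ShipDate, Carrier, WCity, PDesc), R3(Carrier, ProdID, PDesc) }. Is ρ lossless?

Yes

Chase test. Columns are ShipDate, Carrier, WCity, ProdID, PDesc; row i has aⱼ where attribute j ∈ Ri, else bᵢⱼ.
Initial tableau (one row per fragment):
  row 1: b11 b12 a3 b14 a5
  row 2: a1 a2 a3 b24 a5
  row 3: b31 a2 b33 a4 a5
Rows 1 and 2 agree on WCity, PDesc; apply WCity, PDesc→ProdID and equate their ProdID entries.
Rows 2 and 3 agree on Carrier, PDesc; apply Carrier, PDesc→ShipDate, ProdID and equate their ShipDate, ProdID entries.
Row 2 is now all distinguished symbols — the join is lossless.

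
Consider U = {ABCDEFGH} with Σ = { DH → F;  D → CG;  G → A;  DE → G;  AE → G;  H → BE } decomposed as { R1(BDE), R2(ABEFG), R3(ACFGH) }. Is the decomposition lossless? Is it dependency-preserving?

lossy and not dependency-preserving

Lossless test (chase): applying each FD to every pair of rows produces no changes in the tableau, so no row becomes fully distinguished — the join is lossy.
Dependency preservation: the restricted closure of {DH} across the fragments never reaches {F}, so DH → F cannot be enforced without a join — not preserved.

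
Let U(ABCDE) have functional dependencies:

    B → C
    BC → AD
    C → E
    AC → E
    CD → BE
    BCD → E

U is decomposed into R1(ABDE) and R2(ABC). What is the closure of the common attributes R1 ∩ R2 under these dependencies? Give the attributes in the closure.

R1 ∩ R2 = {AB}.
B → C applies, adding C
BC → AD applies, adding D
C → E applies, adding E
Closure: {ABCDE}.

ABCDE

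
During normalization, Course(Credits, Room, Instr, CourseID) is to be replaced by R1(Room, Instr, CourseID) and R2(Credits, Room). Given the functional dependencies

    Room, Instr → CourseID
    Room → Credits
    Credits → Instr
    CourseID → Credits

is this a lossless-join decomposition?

Yes

Common attributes: R1 ∩ R2 = {Room}.
Closure of {Room}: Room → Credits applies, adding Credits; Credits → Instr applies, adding Instr; Room, Instr → CourseID applies, adding CourseID. So (Room)⁺ = {Credits, Room, Instr, CourseID}.
This closure contains every attribute of R1, so R1 ∩ R2 → R1. The join is lossless.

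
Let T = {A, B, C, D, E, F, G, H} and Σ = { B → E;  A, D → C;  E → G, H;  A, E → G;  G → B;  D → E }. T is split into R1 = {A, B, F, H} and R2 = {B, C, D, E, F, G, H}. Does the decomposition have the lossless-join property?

Common attributes: R1 ∩ R2 = {B, F, H}.
Closure of {B, F, H}: B → E applies, adding E; E → G, H applies, adding G. So (B, F, H)⁺ = {B, E, F, G, H}.
The closure contains neither all of R1 = {A, B, F, H} nor all of R2 = {B, C, D, E, F, G, H}, so the common attributes are not a superkey of either fragment. The join is lossy.

No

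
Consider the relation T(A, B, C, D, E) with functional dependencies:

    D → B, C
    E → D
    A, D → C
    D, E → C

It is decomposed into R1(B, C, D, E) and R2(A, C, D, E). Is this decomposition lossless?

Yes

Common attributes: R1 ∩ R2 = {C, D, E}.
Closure of {C, D, E}: D → B, C applies, adding B. So (C, D, E)⁺ = {B, C, D, E}.
This closure contains every attribute of R1, so R1 ∩ R2 → R1. The join is lossless.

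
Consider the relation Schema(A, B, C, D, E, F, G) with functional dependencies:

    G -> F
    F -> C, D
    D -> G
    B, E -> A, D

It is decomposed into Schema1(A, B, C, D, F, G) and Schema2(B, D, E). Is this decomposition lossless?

No

Common attributes: Schema1 ∩ Schema2 = {B, D}.
Closure of {B, D}: D → G applies, adding G; G → F applies, adding F; F → C, D applies, adding C. So (B, D)⁺ = {B, C, D, F, G}.
The closure contains neither all of Schema1 = {A, B, C, D, F, G} nor all of Schema2 = {B, D, E}, so the common attributes are not a superkey of either fragment. The join is lossy.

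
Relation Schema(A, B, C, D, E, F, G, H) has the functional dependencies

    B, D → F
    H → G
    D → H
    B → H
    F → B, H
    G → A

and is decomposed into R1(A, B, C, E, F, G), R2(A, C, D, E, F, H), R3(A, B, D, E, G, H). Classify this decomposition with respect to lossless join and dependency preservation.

lossless but not dependency-preserving

Lossless test (chase): Rows 2 and 3 agree on H; apply H→G and equate their G entries. Rows 1 and 3 agree on B; apply B→H and equate their H entries. Rows 1 and 2 agree on F; apply F→B, H and equate their B, H entries. Rows 2 and 3 agree on B, D; apply B, D→F and equate their F entries. Row 2 is now all distinguished symbols — the join is lossless.
Dependency preservation: the restricted closure of {B, D} across the fragments never reaches {F}, so B, D → F cannot be enforced without a join — not preserved.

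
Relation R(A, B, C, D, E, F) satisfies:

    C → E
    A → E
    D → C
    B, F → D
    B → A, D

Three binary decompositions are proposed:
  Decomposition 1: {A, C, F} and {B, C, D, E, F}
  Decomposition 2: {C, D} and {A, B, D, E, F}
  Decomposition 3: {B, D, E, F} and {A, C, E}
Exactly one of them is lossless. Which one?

Decomposition 2

Decomposition 1: common = {C, F}, closure = {C, E, F} → lossy.
Decomposition 2: common = {D}, closure = {C, D, E} → lossless.
Decomposition 3: common = {E}, closure = {E} → lossy.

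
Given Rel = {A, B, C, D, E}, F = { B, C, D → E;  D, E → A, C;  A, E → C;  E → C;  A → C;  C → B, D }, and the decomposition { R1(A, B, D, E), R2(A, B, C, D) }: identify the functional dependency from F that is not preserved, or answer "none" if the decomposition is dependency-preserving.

B, C, D → E: restricted closure across fragments reaches E.
D, E → A, C: restricted closure across fragments reaches A, C.
A, E → C: restricted closure across fragments reaches C.
E → C: restricted closure across fragments reaches C.
A → C lies within R2.
C → B, D lies within R2.
Every dependency is enforceable on the fragments, so the decomposition is dependency-preserving.

none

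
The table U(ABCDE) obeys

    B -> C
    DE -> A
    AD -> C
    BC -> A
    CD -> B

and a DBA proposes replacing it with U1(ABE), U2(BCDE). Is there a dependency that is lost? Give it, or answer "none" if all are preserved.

Check AD → C: no single fragment contains all of {ACD}, and the restricted closure of {AD} across the fragments never reaches {C}.
B → C is preserved.
DE → A is preserved.
BC → A is preserved.
CD → B is preserved.

AD -> C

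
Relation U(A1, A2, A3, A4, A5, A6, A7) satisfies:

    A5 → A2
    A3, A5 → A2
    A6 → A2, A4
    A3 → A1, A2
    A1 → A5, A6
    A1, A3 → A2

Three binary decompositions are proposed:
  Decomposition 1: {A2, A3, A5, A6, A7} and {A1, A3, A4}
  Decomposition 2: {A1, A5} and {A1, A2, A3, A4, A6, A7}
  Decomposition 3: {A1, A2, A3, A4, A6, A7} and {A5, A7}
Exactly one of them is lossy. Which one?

Decomposition 1: common = {A3}, closure = {A1, A2, A3, A4, A5, A6} → lossless.
Decomposition 2: common = {A1}, closure = {A1, A2, A4, A5, A6} → lossless.
Decomposition 3: common = {A7}, closure = {A7} → lossy.

Decomposition 3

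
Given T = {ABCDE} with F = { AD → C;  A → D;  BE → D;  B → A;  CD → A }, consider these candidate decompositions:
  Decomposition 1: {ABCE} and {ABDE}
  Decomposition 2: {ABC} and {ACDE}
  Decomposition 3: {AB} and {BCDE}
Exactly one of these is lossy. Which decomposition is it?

Decomposition 1: common = {ABE}, closure = {ABCDE} → lossless.
Decomposition 2: common = {AC}, closure = {ACD} → lossy.
Decomposition 3: common = {B}, closure = {ABCD} → lossless.

Decomposition 2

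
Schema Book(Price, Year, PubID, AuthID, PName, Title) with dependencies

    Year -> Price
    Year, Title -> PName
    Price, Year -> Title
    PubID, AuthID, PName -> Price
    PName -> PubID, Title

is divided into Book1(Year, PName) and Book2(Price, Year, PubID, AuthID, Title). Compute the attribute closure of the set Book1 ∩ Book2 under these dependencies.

Price, Year, PubID, PName, Title

Book1 ∩ Book2 = {Year}.
Year → Price applies, adding Price
Price, Year → Title applies, adding Title
Year, Title → PName applies, adding PName
PName → PubID, Title applies, adding PubID
Closure: {Price, Year, PubID, PName, Title}.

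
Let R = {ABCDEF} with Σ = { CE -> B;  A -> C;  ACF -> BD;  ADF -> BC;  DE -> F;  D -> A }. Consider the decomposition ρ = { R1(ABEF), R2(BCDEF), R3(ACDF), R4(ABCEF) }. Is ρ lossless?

Yes

Chase test. Columns are ABCDEF; row i has aⱼ where attribute j ∈ Ri, else bᵢⱼ.
Initial tableau (one row per fragment):
  row 1: a1 a2 b13 b14 a5 a6
  row 2: b21 a2 a3 a4 a5 a6
  row 3: a1 b32 a3 a4 b35 a6
  row 4: a1 a2 a3 b44 a5 a6
Rows 1 and 3 agree on A; apply A→C and equate their C entries.
Rows 1 and 3 agree on ACF; apply ACF→BD and equate their BD entries.
Rows 1 and 4 agree on ACF; apply ACF→BD and equate their BD entries.
Rows 1 and 2 agree on D; apply D→A and equate their A entries.
Row 1 is now all distinguished symbols — the join is lossless.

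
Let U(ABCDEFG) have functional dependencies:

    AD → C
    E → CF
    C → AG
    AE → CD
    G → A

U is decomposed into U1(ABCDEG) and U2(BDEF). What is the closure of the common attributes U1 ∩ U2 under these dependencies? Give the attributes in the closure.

ABCDEFG

U1 ∩ U2 = {BDE}.
E → CF applies, adding CF
C → AG applies, adding AG
Closure: {ABCDEFG}.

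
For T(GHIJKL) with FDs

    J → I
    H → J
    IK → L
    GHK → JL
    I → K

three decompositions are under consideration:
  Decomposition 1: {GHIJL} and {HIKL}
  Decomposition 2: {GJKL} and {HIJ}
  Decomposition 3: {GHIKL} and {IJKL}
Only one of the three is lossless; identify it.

Decomposition 1: common = {HIL}, closure = {HIJKL} → lossless.
Decomposition 2: common = {J}, closure = {IJKL} → lossy.
Decomposition 3: common = {IKL}, closure = {IKL} → lossy.

Decomposition 1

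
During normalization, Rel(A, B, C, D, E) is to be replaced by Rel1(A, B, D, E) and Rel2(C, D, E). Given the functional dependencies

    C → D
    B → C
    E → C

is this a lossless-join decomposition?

Common attributes: Rel1 ∩ Rel2 = {D, E}.
Closure of {D, E}: E → C applies, adding C. So (D, E)⁺ = {C, D, E}.
This closure contains every attribute of Rel2, so Rel1 ∩ Rel2 → Rel2. The join is lossless.

Yes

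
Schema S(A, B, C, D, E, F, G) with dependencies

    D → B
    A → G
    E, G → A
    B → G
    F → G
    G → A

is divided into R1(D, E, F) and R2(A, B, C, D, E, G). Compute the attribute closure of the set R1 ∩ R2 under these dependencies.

A, B, D, E, G

R1 ∩ R2 = {D, E}.
D → B applies, adding B
B → G applies, adding G
G → A applies, adding A
Closure: {A, B, D, E, G}.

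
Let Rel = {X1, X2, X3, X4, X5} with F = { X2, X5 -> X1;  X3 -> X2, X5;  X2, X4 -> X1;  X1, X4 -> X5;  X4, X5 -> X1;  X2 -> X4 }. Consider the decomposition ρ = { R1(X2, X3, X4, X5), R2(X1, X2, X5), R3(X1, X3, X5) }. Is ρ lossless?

Chase test. Columns are X1, X2, X3, X4, X5; row i has aⱼ where attribute j ∈ Ri, else bᵢⱼ.
Initial tableau (one row per fragment):
  row 1: b11 a2 a3 a4 a5
  row 2: a1 a2 b23 b24 a5
  row 3: a1 b32 a3 b34 a5
Rows 1 and 2 agree on X2, X5; apply X2, X5→X1 and equate their X1 entries.
Rows 1 and 3 agree on X3; apply X3→X2, X5 and equate their X2, X5 entries.
Rows 1 and 2 agree on X2; apply X2→X4 and equate their X4 entries.
Rows 1 and 3 agree on X2; apply X2→X4 and equate their X4 entries.
Row 1 is now all distinguished symbols — the join is lossless.

Yes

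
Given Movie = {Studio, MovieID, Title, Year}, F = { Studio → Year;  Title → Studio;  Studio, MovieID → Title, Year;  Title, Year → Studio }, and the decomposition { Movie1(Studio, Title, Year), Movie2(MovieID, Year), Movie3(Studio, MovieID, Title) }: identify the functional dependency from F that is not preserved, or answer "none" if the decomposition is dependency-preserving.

Studio → Year lies within Movie1.
Title → Studio lies within Movie1.
Studio, MovieID → Title, Year: restricted closure across fragments reaches Title, Year.
Title, Year → Studio lies within Movie1.
Every dependency is enforceable on the fragments, so the decomposition is dependency-preserving.

none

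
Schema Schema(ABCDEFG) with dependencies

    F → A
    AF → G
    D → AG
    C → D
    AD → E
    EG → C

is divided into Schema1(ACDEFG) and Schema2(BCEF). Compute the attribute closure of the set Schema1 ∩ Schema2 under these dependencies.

Schema1 ∩ Schema2 = {CEF}.
F → A applies, adding A
AF → G applies, adding G
C → D applies, adding D
Closure: {ACDEFG}.

ACDEFG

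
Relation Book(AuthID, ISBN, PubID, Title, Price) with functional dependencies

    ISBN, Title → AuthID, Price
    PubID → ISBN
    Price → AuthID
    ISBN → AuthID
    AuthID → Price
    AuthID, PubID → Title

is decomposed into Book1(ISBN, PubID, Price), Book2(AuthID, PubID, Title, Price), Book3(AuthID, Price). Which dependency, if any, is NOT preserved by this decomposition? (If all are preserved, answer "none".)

ISBN, Title → AuthID, Price: restricted closure across fragments reaches AuthID, Price.
PubID → ISBN lies within Book1.
Price → AuthID lies within Book2.
ISBN → AuthID: restricted closure across fragments reaches AuthID.
AuthID → Price lies within Book2.
AuthID, PubID → Title lies within Book2.
Every dependency is enforceable on the fragments, so the decomposition is dependency-preserving.

none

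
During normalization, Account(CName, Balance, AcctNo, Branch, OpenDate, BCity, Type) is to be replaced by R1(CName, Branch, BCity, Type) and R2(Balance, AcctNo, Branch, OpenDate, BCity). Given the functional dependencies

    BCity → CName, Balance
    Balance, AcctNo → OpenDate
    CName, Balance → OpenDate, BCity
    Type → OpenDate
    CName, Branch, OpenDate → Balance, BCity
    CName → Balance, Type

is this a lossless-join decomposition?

Common attributes: R1 ∩ R2 = {Branch, BCity}.
Closure of {Branch, BCity}: BCity → CName, Balance applies, adding CName, Balance; CName, Balance → OpenDate, BCity applies, adding OpenDate; CName → Balance, Type applies, adding Type. So (Branch, BCity)⁺ = {CName, Balance, Branch, OpenDate, BCity, Type}.
This closure contains every attribute of R1, so R1 ∩ R2 → R1. The join is lossless.

Yes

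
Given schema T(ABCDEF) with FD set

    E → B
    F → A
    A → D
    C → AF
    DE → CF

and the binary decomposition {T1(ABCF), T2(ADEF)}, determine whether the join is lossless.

Common attributes: T1 ∩ T2 = {AF}.
Closure of {AF}: A → D applies, adding D. So (AF)⁺ = {ADF}.
The closure contains neither all of T1 = {ABCF} nor all of T2 = {ADEF}, so the common attributes are not a superkey of either fragment. The join is lossy.

No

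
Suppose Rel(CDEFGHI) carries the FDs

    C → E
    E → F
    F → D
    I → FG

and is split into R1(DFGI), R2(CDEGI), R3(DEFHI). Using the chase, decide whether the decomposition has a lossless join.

Chase test. Columns are CDEFGHI; row i has aⱼ where attribute j ∈ Ri, else bᵢⱼ.
Initial tableau (one row per fragment):
  row 1: b11 a2 b13 a4 a5 b16 a7
  row 2: a1 a2 a3 b24 a5 b26 a7
  row 3: b31 a2 a3 a4 b35 a6 a7
Rows 2 and 3 agree on E; apply E→F and equate their F entries.
Rows 1 and 3 agree on I; apply I→FG and equate their FG entries.
No row becomes fully distinguished — the join is lossy.

No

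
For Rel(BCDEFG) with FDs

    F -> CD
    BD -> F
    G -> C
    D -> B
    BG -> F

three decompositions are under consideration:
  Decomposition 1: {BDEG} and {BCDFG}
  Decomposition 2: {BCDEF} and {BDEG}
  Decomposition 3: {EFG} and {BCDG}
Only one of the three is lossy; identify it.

Decomposition 1: common = {BDG}, closure = {BCDFG} → lossless.
Decomposition 2: common = {BDE}, closure = {BCDEF} → lossless.
Decomposition 3: common = {G}, closure = {CG} → lossy.

Decomposition 3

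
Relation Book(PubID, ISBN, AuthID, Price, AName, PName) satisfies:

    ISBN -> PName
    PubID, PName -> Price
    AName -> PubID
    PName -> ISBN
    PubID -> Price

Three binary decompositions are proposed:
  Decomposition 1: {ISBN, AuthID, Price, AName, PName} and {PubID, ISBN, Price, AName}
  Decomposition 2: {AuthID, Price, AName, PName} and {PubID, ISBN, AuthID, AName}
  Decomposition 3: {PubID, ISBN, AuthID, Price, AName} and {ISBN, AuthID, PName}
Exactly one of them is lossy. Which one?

Decomposition 1: common = {ISBN, Price, AName}, closure = {PubID, ISBN, Price, AName, PName} → lossless.
Decomposition 2: common = {AuthID, AName}, closure = {PubID, AuthID, Price, AName} → lossy.
Decomposition 3: common = {ISBN, AuthID}, closure = {ISBN, AuthID, PName} → lossless.

Decomposition 2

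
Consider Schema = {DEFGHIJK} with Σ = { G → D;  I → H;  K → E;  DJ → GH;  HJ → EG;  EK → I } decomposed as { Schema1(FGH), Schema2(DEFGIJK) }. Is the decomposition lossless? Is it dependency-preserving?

lossy and not dependency-preserving

Lossless test: (FG)⁺ = {DFG}, which is a superkey of neither fragment — lossy.
Dependency preservation: the restricted closure of {I} across the fragments never reaches {H}, so I → H cannot be enforced without a join — not preserved.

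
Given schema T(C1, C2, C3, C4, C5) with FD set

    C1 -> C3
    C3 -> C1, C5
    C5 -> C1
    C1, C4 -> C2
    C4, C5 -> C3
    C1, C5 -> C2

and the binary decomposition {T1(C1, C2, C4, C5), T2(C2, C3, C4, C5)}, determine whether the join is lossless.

Yes

Common attributes: T1 ∩ T2 = {C2, C4, C5}.
Closure of {C2, C4, C5}: C5 → C1 applies, adding C1; C4, C5 → C3 applies, adding C3. So (C2, C4, C5)⁺ = {C1, C2, C3, C4, C5}.
This closure contains every attribute of T1, so T1 ∩ T2 → T1. The join is lossless.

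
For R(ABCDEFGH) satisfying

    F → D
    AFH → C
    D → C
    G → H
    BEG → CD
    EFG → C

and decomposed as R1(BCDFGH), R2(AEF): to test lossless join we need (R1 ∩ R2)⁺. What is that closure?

R1 ∩ R2 = {F}.
F → D applies, adding D
D → C applies, adding C
Closure: {CDF}.

CDF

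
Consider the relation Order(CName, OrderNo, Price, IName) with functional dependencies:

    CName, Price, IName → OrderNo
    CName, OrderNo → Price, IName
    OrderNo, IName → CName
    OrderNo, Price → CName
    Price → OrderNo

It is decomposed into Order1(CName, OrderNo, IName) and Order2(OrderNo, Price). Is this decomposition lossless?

Common attributes: Order1 ∩ Order2 = {OrderNo}.
No dependency enlarges {OrderNo}, so (OrderNo)⁺ = {OrderNo}.
The closure contains neither all of Order1 = {CName, OrderNo, IName} nor all of Order2 = {OrderNo, Price}, so the common attributes are not a superkey of either fragment. The join is lossy.

No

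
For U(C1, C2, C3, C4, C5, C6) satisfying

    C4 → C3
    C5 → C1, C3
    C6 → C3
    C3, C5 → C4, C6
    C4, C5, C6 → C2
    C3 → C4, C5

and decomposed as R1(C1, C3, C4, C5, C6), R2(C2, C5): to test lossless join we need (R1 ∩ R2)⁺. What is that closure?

C1, C2, C3, C4, C5, C6

R1 ∩ R2 = {C5}.
C5 → C1, C3 applies, adding C1, C3
C3, C5 → C4, C6 applies, adding C4, C6
C4, C5, C6 → C2 applies, adding C2
Closure: {C1, C2, C3, C4, C5, C6}.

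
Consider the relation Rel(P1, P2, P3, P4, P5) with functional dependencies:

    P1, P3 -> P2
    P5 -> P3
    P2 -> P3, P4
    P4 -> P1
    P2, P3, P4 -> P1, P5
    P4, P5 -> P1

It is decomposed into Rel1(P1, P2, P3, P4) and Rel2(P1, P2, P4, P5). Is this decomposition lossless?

Common attributes: Rel1 ∩ Rel2 = {P1, P2, P4}.
Closure of {P1, P2, P4}: P2 → P3, P4 applies, adding P3; P2, P3, P4 → P1, P5 applies, adding P5. So (P1, P2, P4)⁺ = {P1, P2, P3, P4, P5}.
This closure contains every attribute of Rel1, so Rel1 ∩ Rel2 → Rel1. The join is lossless.

Yes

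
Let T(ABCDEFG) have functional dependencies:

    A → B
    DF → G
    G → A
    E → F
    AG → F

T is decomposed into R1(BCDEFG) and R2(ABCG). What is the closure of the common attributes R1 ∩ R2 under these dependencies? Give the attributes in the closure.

ABCFG

R1 ∩ R2 = {BCG}.
G → A applies, adding A
AG → F applies, adding F
Closure: {ABCFG}.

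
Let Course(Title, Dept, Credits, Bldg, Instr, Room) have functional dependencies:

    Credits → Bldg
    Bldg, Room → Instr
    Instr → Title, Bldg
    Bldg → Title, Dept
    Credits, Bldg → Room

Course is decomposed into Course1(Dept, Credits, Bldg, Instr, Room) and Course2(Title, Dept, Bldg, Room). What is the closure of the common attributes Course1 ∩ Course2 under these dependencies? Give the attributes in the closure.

Course1 ∩ Course2 = {Dept, Bldg, Room}.
Bldg, Room → Instr applies, adding Instr
Instr → Title, Bldg applies, adding Title
Closure: {Title, Dept, Bldg, Instr, Room}.

Title, Dept, Bldg, Instr, Room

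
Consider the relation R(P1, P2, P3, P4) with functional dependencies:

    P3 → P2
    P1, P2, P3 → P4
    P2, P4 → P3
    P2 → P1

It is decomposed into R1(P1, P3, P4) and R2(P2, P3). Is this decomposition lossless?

Common attributes: R1 ∩ R2 = {P3}.
Closure of {P3}: P3 → P2 applies, adding P2; P2 → P1 applies, adding P1; P1, P2, P3 → P4 applies, adding P4. So (P3)⁺ = {P1, P2, P3, P4}.
This closure contains every attribute of R1, so R1 ∩ R2 → R1. The join is lossless.

Yes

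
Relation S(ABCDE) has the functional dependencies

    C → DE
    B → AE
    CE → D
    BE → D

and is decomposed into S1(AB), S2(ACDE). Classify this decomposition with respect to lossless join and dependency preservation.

lossy and not dependency-preserving

Lossless test: (A)⁺ = {A}, which is a superkey of neither fragment — lossy.
Dependency preservation: the restricted closure of {B} across the fragments never reaches {AE}, so B → AE cannot be enforced without a join — not preserved.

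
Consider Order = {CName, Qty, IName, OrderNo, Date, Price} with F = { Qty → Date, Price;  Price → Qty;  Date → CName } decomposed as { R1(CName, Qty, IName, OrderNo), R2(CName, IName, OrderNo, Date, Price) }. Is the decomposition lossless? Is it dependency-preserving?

Lossless test: (CName, IName, OrderNo)⁺ = {CName, IName, OrderNo}, which is a superkey of neither fragment — lossy.
Dependency preservation: the restricted closure of {Qty} across the fragments never reaches {Date, Price}, so Qty → Date, Price cannot be enforced without a join — not preserved.

lossy and not dependency-preserving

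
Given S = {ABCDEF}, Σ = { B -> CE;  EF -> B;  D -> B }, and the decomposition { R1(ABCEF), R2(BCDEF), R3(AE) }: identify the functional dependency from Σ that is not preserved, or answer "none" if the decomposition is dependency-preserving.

B → CE lies within R1.
EF → B lies within R1.
D → B lies within R2.
Every dependency is enforceable on the fragments, so the decomposition is dependency-preserving.

none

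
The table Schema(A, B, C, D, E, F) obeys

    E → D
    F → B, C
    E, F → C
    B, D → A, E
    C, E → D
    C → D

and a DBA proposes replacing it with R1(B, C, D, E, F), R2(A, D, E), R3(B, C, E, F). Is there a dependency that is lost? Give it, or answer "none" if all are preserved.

B, D → A, E

Check B, D → A, E: no single fragment contains all of {A, B, D, E}, and the restricted closure of {B, D} across the fragments never reaches {A, E}.
E → D is preserved.
F → B, C is preserved.
E, F → C is preserved.
C, E → D is preserved.
C → D is preserved.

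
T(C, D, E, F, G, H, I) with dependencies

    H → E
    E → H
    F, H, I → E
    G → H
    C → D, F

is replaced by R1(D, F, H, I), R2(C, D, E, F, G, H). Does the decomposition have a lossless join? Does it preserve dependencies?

Lossless test: (D, F, H)⁺ = {D, E, F, H}, which is a superkey of neither fragment — lossy.
Dependency preservation: F, H, I → E is not contained in any single fragment, but the restricted closure of its left-hand side across the fragments still reaches the right-hand side; the remaining FDs each lie inside some fragment. All dependencies are preserved.

lossy but dependency-preserving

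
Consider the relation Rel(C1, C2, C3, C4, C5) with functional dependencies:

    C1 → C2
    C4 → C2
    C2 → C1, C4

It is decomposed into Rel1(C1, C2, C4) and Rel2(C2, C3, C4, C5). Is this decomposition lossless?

Yes

Common attributes: Rel1 ∩ Rel2 = {C2, C4}.
Closure of {C2, C4}: C2 → C1, C4 applies, adding C1. So (C2, C4)⁺ = {C1, C2, C4}.
This closure contains every attribute of Rel1, so Rel1 ∩ Rel2 → Rel1. The join is lossless.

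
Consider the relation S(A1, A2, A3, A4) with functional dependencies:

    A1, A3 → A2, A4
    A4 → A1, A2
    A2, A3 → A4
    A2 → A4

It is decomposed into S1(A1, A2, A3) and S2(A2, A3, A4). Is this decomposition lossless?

Common attributes: S1 ∩ S2 = {A2, A3}.
Closure of {A2, A3}: A2, A3 → A4 applies, adding A4; A4 → A1, A2 applies, adding A1. So (A2, A3)⁺ = {A1, A2, A3, A4}.
This closure contains every attribute of S1, so S1 ∩ S2 → S1. The join is lossless.

Yes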